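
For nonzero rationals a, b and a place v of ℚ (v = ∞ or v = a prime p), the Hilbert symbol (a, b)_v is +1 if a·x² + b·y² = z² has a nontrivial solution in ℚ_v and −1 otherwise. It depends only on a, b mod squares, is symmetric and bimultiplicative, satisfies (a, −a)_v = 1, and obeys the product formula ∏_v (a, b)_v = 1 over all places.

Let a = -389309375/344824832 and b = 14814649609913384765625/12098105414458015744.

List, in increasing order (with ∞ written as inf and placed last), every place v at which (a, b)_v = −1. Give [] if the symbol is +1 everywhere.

Mod squares: a ≡ -10465, b ≡ 1785. Check v ∈ {∞, 2, 3, 5, 7, 11, 13, 17, 23, 29, 37}.
v=17: a=17^0·(≡7), b=17^1·(≡6) mod 17; (7|17)=-1, (6|17)=-1; (−1)^{0·1·8}·(-1)^1·(-1)^0 = -1.
v=11: a=11^-4·(≡7), b=11^-8·(≡3) mod 11; (7|11)=-1, (3|11)=+1; (−1)^{-4·-8·5}·(-1)^-8·(+1)^-4 = +1.
v=3: a=3^0·(≡2), b=3^1·(≡1) mod 3; (2|3)=-1, (1|3)=+1; (−1)^{0·1·1}·(-1)^1·(+1)^0 = -1.
v=37: a=37^2·(≡22), b=37^6·(≡30) mod 37; (22|37)=-1, (30|37)=+1; (−1)^{2·6·18}·(-1)^6·(+1)^2 = +1.
v=∞: -10465 < 0 and 1785 > 0  ⇒  (a,b)_∞ = +1.
v=7: a=7^1·(≡6), b=7^3·(≡5) mod 7; (6|7)=-1, (5|7)=-1; (−1)^{1·3·3}·(-1)^3·(-1)^1 = -1.
v=5: a=5^5·(≡3), b=5^9·(≡2) mod 5; (3|5)=-1, (2|5)=-1; (−1)^{5·9·2}·(-1)^9·(-1)^5 = +1.
v=23: a=23^-1·(≡21), b=23^0·(≡15) mod 23; (21|23)=-1, (15|23)=-1; (−1)^{-1·0·11}·(-1)^0·(-1)^-1 = -1.
v=29: a=29^0·(≡4), b=29^-2·(≡16) mod 29; (4|29)=+1, (16|29)=+1; (−1)^{0·-2·14}·(+1)^-2·(+1)^0 = +1.
v=13: a=13^1·(≡3), b=13^2·(≡1) mod 13; (3|13)=+1, (1|13)=+1; (−1)^{1·2·6}·(+1)^2·(+1)^1 = +1.
v=2: v_2(a)=-10, v_2(b)=-26; units ≡ 7, 1 (mod 8); ε·ε+αω+βω = 1·0+-10·0+-26·0 ≡ 0  ⇒  (a,b)_2 = +1.
|Ram(-10465, 1785)| = 4, even; anisotropic at {3, 7, 17, 23}.

[3, 7, 17, 23]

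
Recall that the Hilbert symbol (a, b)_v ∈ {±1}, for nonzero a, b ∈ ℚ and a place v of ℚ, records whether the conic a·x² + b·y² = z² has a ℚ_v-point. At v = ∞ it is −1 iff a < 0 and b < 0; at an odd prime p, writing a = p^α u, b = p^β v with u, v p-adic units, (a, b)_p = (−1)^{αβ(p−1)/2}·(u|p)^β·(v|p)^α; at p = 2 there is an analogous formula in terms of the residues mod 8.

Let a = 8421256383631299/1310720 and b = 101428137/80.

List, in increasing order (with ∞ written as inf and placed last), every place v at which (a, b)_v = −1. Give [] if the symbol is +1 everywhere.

Mod squares: a ≡ 174455, b ≡ 56348965. Check v ∈ {∞, 2, 3, 5, 13, 17, 19, 23, 37, 41}.
v=2: v_2(a)=-18, v_2(b)=-4; units ≡ 7, 5 (mod 8); ε·ε+αω+βω = 1·0+-18·1+-4·0 ≡ 0  ⇒  (a,b)_2 = +1.
v=41: a=41^1·(≡39), b=41^1·(≡21) mod 41; (39|41)=+1, (21|41)=+1; (−1)^{1·1·20}·(+1)^1·(+1)^1 = +1.
v=3: a=3^4·(≡2), b=3^2·(≡1) mod 3; (2|3)=-1, (1|3)=+1; (−1)^{4·2·1}·(-1)^2·(+1)^4 = +1.
v=5: a=5^-1·(≡1), b=5^-1·(≡2) mod 5; (1|5)=+1, (2|5)=-1; (−1)^{-1·-1·2}·(+1)^-1·(-1)^-1 = -1.
v=13: a=13^4·(≡5), b=13^0·(≡9) mod 13; (5|13)=-1, (9|13)=+1; (−1)^{4·0·6}·(-1)^0·(+1)^4 = +1.
v=17: a=17^2·(≡8), b=17^1·(≡2) mod 17; (8|17)=+1, (2|17)=+1; (−1)^{2·1·8}·(+1)^1·(+1)^2 = +1.
v=37: a=37^1·(≡12), b=37^1·(≡26) mod 37; (12|37)=+1, (26|37)=+1; (−1)^{1·1·18}·(+1)^1·(+1)^1 = +1.
v=19: a=19^2·(≡17), b=19^1·(≡16) mod 19; (17|19)=+1, (16|19)=+1; (−1)^{2·1·9}·(+1)^1·(+1)^2 = +1.
v=∞: 174455 > 0 and 56348965 > 0  ⇒  (a,b)_∞ = +1.
v=23: a=23^1·(≡8), b=23^1·(≡18) mod 23; (8|23)=+1, (18|23)=+1; (−1)^{1·1·11}·(+1)^1·(+1)^1 = -1.
Ram(174455, 56348965) = {5, 23}; no ℚ_5-point on the conic.

[5, 23]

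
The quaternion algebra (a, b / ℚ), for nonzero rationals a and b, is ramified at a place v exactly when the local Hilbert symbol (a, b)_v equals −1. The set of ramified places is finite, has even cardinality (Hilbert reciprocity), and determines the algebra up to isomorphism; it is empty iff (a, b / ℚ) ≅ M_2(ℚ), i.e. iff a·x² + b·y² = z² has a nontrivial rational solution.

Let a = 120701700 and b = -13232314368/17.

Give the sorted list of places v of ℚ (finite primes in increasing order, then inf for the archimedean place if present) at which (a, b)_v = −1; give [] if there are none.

(a, b) ≡ (2737, -10166) mod (ℚ^×)²; places V = {2, 3, 5, 7, 13, 17, 23, ∞}.
(a,b)_3: α=2, u≡1; β=2, v≡1 (mod 3); (1|3)=+1, (1|3)=+1; sign (−1)^0·+1^2·+1^2 = +1.
(a,b)_5: α=2, u≡3; β=0, v≡1 (mod 5); (3|5)=-1, (1|5)=+1; sign (−1)^0·-1^0·+1^2 = +1.
(a,b)_7: α=3, u≡3; β=4, v≡3 (mod 7); (3|7)=-1, (3|7)=-1; sign (−1)^0·-1^4·-1^3 = -1.
(a,b)_23: α=1, u≡13; β=1, v≡3 (mod 23); (13|23)=+1, (3|23)=+1; sign (−1)^1·+1^1·+1^1 = -1.
(a,b)_17: α=1, u≡16; β=-1, v≡10 (mod 17); (16|17)=+1, (10|17)=-1; sign (−1)^0·+1^-1·-1^1 = -1.
(a,b)_∞: sgn(2737)=+, sgn(-10166)=−, so +1.
(a,b)_13: α=0, u≡2; β=1, v≡6 (mod 13); (2|13)=-1, (6|13)=-1; sign (−1)^0·-1^1·-1^0 = -1.
(a,b)_2: α=2, β=11; u≡1, v≡5 (mod 8); ε(u)ε(v)=0·0, αω(v)=2·1, βω(u)=11·0; sum ≡ 0  ⇒  +1.
|Ram(2737, -10166)| = 4, even; anisotropic at {7, 13, 17, 23}.

[7, 13, 17, 23]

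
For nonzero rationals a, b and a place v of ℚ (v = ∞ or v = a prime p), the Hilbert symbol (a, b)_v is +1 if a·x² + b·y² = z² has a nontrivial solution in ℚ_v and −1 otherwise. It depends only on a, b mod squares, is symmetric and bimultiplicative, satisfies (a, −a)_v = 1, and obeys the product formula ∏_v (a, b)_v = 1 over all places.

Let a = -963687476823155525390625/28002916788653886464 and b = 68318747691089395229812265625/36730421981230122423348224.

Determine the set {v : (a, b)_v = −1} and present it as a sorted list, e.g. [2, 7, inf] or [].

Mod squares: a ≡ -40755, b ≡ 715. Check v ∈ {∞, 2, 3, 5, 7, 11, 13, 19, 23, 37, 43}.
v=7: a=7^-2·(≡3), b=7^-2·(≡2) mod 7; (3|7)=-1, (2|7)=+1; (−1)^{-2·-2·3}·(-1)^-2·(+1)^-2 = +1.
v=19: a=19^3·(≡12), b=19^4·(≡2) mod 19; (12|19)=-1, (2|19)=-1; (−1)^{3·4·9}·(-1)^4·(-1)^3 = -1.
v=3: a=3^21·(≡2), b=3^20·(≡1) mod 3; (2|3)=-1, (1|3)=+1; (−1)^{21·20·1}·(-1)^20·(+1)^21 = +1.
v=23: a=23^2·(≡12), b=23^6·(≡16) mod 23; (12|23)=+1, (16|23)=+1; (−1)^{2·6·11}·(+1)^6·(+1)^2 = +1.
v=11: a=11^-5·(≡7), b=11^-11·(≡10) mod 11; (7|11)=-1, (10|11)=-1; (−1)^{-5·-11·5}·(-1)^-11·(-1)^-5 = -1.
v=43: a=43^-2·(≡17), b=43^0·(≡34) mod 43; (17|43)=+1, (34|43)=-1; (−1)^{-2·0·21}·(+1)^0·(-1)^-2 = +1.
v=∞: -40755 < 0 and 715 > 0  ⇒  (a,b)_∞ = +1.
v=37: a=37^-4·(≡6), b=37^-6·(≡30) mod 37; (6|37)=-1, (30|37)=+1; (−1)^{-4·-6·18}·(-1)^-6·(+1)^-4 = +1.
v=2: v_2(a)=-10, v_2(b)=-10; units ≡ 5, 3 (mod 8); ε·ε+αω+βω = 0·1+-10·1+-10·1 ≡ 0  ⇒  (a,b)_2 = +1.
v=5: a=5^9·(≡4), b=5^7·(≡3) mod 5; (4|5)=+1, (3|5)=-1; (−1)^{9·7·2}·(+1)^7·(-1)^9 = -1.
v=13: a=13^1·(≡7), b=13^1·(≡1) mod 13; (7|13)=-1, (1|13)=+1; (−1)^{1·1·6}·(-1)^1·(+1)^1 = -1.
|Ram(-40755, 715)| = 4, even; anisotropic at {5, 11, 13, 19}.

[5, 11, 13, 19]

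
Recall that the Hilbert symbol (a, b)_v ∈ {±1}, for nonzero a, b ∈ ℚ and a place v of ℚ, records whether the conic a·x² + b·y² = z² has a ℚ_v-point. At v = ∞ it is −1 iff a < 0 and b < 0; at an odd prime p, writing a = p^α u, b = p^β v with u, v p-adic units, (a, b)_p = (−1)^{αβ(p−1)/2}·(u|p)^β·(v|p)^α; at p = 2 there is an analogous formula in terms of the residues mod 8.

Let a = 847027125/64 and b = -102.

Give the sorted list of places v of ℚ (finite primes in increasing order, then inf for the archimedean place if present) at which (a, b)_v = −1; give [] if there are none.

(a, b) ≡ (418285, -102) mod (ℚ^×)²; places V = {2, 3, 5, 7, 17, 19, 37, ∞}.
(a,b)_37: α=1, u≡20; β=0, v≡9 (mod 37); (20|37)=-1, (9|37)=+1; sign (−1)^0·-1^0·+1^1 = +1.
(a,b)_2: α=-6, β=1; u≡5, v≡5 (mod 8); ε(u)ε(v)=0·0, αω(v)=-6·1, βω(u)=1·1; sum ≡ 1  ⇒  -1.
(a,b)_3: α=4, u≡1; β=1, v≡2 (mod 3); (1|3)=+1, (2|3)=-1; sign (−1)^0·+1^1·-1^4 = +1.
(a,b)_5: α=3, u≡3; β=0, v≡3 (mod 5); (3|5)=-1, (3|5)=-1; sign (−1)^0·-1^0·-1^3 = -1.
(a,b)_17: α=1, u≡14; β=1, v≡11 (mod 17); (14|17)=-1, (11|17)=-1; sign (−1)^0·-1^1·-1^1 = +1.
(a,b)_∞: sgn(418285)=+, sgn(-102)=−, so +1.
(a,b)_19: α=1, u≡15; β=0, v≡12 (mod 19); (15|19)=-1, (12|19)=-1; sign (−1)^0·-1^0·-1^1 = -1.
(a,b)_7: α=1, u≡6; β=0, v≡3 (mod 7); (6|7)=-1, (3|7)=-1; sign (−1)^0·-1^0·-1^1 = -1.
|Ram(418285, -102)| = 4, even; anisotropic at {2, 5, 7, 19}.

[2, 5, 7, 19]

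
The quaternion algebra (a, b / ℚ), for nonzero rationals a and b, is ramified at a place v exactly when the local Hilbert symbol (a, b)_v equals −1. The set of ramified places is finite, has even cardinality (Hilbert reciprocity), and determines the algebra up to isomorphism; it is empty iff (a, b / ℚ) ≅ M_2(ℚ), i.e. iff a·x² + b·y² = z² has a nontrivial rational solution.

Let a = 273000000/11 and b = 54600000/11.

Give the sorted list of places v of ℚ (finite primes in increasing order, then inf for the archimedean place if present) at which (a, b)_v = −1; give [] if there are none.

[2, 5, 11, 13]

Mod squares: a ≡ 3003, b ≡ 15015. Check v ∈ {∞, 2, 3, 5, 7, 11, 13}.
v=13: a=13^1·(≡9), b=13^1·(≡7) mod 13; (9|13)=+1, (7|13)=-1; (−1)^{1·1·6}·(+1)^1·(-1)^1 = -1.
v=3: a=3^1·(≡2), b=3^1·(≡1) mod 3; (2|3)=-1, (1|3)=+1; (−1)^{1·1·1}·(-1)^1·(+1)^1 = +1.
v=11: a=11^-1·(≡9), b=11^-1·(≡4) mod 11; (9|11)=+1, (4|11)=+1; (−1)^{-1·-1·5}·(+1)^-1·(+1)^-1 = -1.
v=7: a=7^1·(≡1), b=7^1·(≡3) mod 7; (1|7)=+1, (3|7)=-1; (−1)^{1·1·3}·(+1)^1·(-1)^1 = +1.
v=2: v_2(a)=6, v_2(b)=6; units ≡ 3, 7 (mod 8); ε·ε+αω+βω = 1·1+6·0+6·1 ≡ 1  ⇒  (a,b)_2 = -1.
v=∞: 3003 > 0 and 15015 > 0  ⇒  (a,b)_∞ = +1.
v=5: a=5^6·(≡2), b=5^5·(≡2) mod 5; (2|5)=-1, (2|5)=-1; (−1)^{6·5·2}·(-1)^5·(-1)^6 = -1.
Ram(3003, 15015) = {2, 5, 11, 13}; no ℚ_2-point on the conic.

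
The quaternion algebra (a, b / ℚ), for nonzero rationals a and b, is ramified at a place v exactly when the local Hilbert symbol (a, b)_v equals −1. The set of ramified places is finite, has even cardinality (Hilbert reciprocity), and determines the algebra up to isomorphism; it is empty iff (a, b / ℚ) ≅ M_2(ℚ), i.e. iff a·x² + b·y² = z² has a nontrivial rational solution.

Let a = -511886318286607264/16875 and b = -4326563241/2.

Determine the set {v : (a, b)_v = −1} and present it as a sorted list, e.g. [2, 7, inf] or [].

Mod squares: a ≡ -462, b ≡ -2002. Check v ∈ {∞, 2, 3, 5, 7, 11, 13, 17}.
v=17: a=17^2·(≡11), b=17^0·(≡8) mod 17; (11|17)=-1, (8|17)=+1; (−1)^{2·0·8}·(-1)^0·(+1)^2 = +1.
v=11: a=11^7·(≡10), b=11^3·(≡5) mod 11; (10|11)=-1, (5|11)=+1; (−1)^{7·3·5}·(-1)^3·(+1)^7 = +1.
v=∞: -462 < 0 and -2002 < 0  ⇒  (a,b)_∞ = -1.
v=13: a=13^2·(≡7), b=13^1·(≡7) mod 13; (7|13)=-1, (7|13)=-1; (−1)^{2·1·6}·(-1)^1·(-1)^2 = -1.
v=5: a=5^-4·(≡3), b=5^0·(≡2) mod 5; (3|5)=-1, (2|5)=-1; (−1)^{-4·0·2}·(-1)^0·(-1)^-4 = +1.
v=3: a=3^-3·(≡2), b=3^6·(≡2) mod 3; (2|3)=-1, (2|3)=-1; (−1)^{-3·6·1}·(-1)^6·(-1)^-3 = -1.
v=7: a=7^5·(≡2), b=7^3·(≡4) mod 7; (2|7)=+1, (4|7)=+1; (−1)^{5·3·3}·(+1)^3·(+1)^5 = -1.
v=2: v_2(a)=5, v_2(b)=-1; units ≡ 1, 7 (mod 8); ε·ε+αω+βω = 0·1+5·0+-1·0 ≡ 0  ⇒  (a,b)_2 = +1.
(-462, -2002 / ℚ) ramifies at {3, 7, 13, ∞}: a division algebra.

[3, 7, 13, inf]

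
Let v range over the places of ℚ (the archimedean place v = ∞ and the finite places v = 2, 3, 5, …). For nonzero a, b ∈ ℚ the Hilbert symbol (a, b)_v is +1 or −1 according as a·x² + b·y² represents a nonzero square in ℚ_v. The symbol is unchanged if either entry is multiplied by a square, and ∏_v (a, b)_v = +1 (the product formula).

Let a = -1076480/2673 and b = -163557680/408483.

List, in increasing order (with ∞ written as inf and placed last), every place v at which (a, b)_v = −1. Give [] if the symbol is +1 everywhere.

(a, b) ≡ (-165, -36465) mod (ℚ^×)²; places V = {2, 3, 5, 11, 13, 17, 29, 41, ∞}.
(a,b)_13: α=0, u≡3; β=1, v≡4 (mod 13); (3|13)=+1, (4|13)=+1; sign (−1)^0·+1^1·+1^0 = +1.
(a,b)_2: α=8, β=4; u≡3, v≡7 (mod 8); ε(u)ε(v)=1·1, αω(v)=8·0, βω(u)=4·1; sum ≡ 1  ⇒  -1.
(a,b)_∞: sgn(-165)=−, sgn(-36465)=−, so -1.
(a,b)_11: α=-1, u≡2; β=1, v≡2 (mod 11); (2|11)=-1, (2|11)=-1; sign (−1)^1·-1^1·-1^-1 = -1.
(a,b)_29: α=2, u≡5; β=2, v≡19 (mod 29); (5|29)=+1, (19|29)=-1; sign (−1)^0·+1^2·-1^2 = +1.
(a,b)_41: α=0, u≡2; β=-2, v≡37 (mod 41); (2|41)=+1, (37|41)=+1; sign (−1)^0·+1^-2·+1^0 = +1.
(a,b)_3: α=-5, u≡2; β=-5, v≡1 (mod 3); (2|3)=-1, (1|3)=+1; sign (−1)^1·-1^-5·+1^-5 = +1.
(a,b)_17: α=0, u≡7; β=1, v≡6 (mod 17); (7|17)=-1, (6|17)=-1; sign (−1)^0·-1^1·-1^0 = -1.
(a,b)_5: α=1, u≡3; β=1, v≡3 (mod 5); (3|5)=-1, (3|5)=-1; sign (−1)^0·-1^1·-1^1 = +1.
Ram(-165, -36465) = {2, 11, 17, ∞}; no ℚ_2-point on the conic.

[2, 11, 17, inf]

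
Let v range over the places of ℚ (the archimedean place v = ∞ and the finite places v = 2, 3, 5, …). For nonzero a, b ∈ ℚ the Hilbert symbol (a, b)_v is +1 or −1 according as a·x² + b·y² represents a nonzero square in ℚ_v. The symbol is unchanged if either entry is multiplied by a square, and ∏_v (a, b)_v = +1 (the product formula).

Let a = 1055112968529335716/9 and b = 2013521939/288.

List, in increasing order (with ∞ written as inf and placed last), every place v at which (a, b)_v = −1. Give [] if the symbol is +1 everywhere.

(a, b) ≡ (6409, 140998) mod (ℚ^×)²; places V = {2, 3, 7, 11, 13, 17, 29, ∞}.
(a,b)_13: α=5, u≡1; β=5, v≡1 (mod 13); (1|13)=+1, (1|13)=+1; sign (−1)^0·+1^5·+1^5 = +1.
(a,b)_11: α=2, u≡8; β=1, v≡1 (mod 11); (8|11)=-1, (1|11)=+1; sign (−1)^0·-1^1·+1^2 = -1.
(a,b)_7: α=2, u≡4; β=0, v≡2 (mod 7); (4|7)=+1, (2|7)=+1; sign (−1)^0·+1^0·+1^2 = +1.
(a,b)_∞: sgn(6409)=+, sgn(140998)=+, so +1.
(a,b)_2: α=2, β=-5; u≡1, v≡3 (mod 8); ε(u)ε(v)=0·1, αω(v)=2·1, βω(u)=-5·0; sum ≡ 0  ⇒  +1.
(a,b)_17: α=3, u≡14; β=1, v≡1 (mod 17); (14|17)=-1, (1|17)=+1; sign (−1)^0·-1^1·+1^3 = -1.
(a,b)_29: α=3, u≡10; β=1, v≡19 (mod 29); (10|29)=-1, (19|29)=-1; sign (−1)^0·-1^1·-1^3 = +1.
(a,b)_3: α=-2, u≡1; β=-2, v≡1 (mod 3); (1|3)=+1, (1|3)=+1; sign (−1)^0·+1^-2·+1^-2 = +1.
|Ram(6409, 140998)| = 2, even; anisotropic at {11, 17}.

[11, 17]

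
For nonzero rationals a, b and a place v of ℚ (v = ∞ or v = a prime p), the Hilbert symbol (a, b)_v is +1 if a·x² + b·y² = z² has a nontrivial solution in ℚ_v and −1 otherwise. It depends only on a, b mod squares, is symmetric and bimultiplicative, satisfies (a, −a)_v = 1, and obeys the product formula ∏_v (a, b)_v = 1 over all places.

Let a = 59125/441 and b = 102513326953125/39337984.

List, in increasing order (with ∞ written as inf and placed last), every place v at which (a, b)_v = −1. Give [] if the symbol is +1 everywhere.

[5, 11, 23, 43]

(a, b) ≡ (2365, 1173) mod (ℚ^×)²; places V = {2, 3, 5, 7, 11, 17, 23, 43, ∞}.
(a,b)_11: α=1, u≡7; β=2, v≡7 (mod 11); (7|11)=-1, (7|11)=-1; sign (−1)^0·-1^2·-1^1 = -1.
(a,b)_7: α=-2, u≡5; β=-4, v≡1 (mod 7); (5|7)=-1, (1|7)=+1; sign (−1)^0·-1^-4·+1^-2 = +1.
(a,b)_2: α=0, β=-14; u≡5, v≡5 (mod 8); ε(u)ε(v)=0·0, αω(v)=0·1, βω(u)=-14·1; sum ≡ 0  ⇒  +1.
(a,b)_23: α=0, u≡21; β=1, v≡14 (mod 23); (21|23)=-1, (14|23)=-1; sign (−1)^0·-1^1·-1^0 = -1.
(a,b)_3: α=-2, u≡1; β=1, v≡1 (mod 3); (1|3)=+1, (1|3)=+1; sign (−1)^0·+1^1·+1^-2 = +1.
(a,b)_17: α=0, u≡1; β=1, v≡8 (mod 17); (1|17)=+1, (8|17)=+1; sign (−1)^0·+1^1·+1^0 = +1.
(a,b)_5: α=3, u≡3; β=8, v≡3 (mod 5); (3|5)=-1, (3|5)=-1; sign (−1)^0·-1^8·-1^3 = -1.
(a,b)_∞: sgn(2365)=+, sgn(1173)=+, so +1.
(a,b)_43: α=1, u≡39; β=2, v≡37 (mod 43); (39|43)=-1, (37|43)=-1; sign (−1)^0·-1^2·-1^1 = -1.
Ram(2365, 1173) = {5, 11, 23, 43}; no ℚ_5-point on the conic.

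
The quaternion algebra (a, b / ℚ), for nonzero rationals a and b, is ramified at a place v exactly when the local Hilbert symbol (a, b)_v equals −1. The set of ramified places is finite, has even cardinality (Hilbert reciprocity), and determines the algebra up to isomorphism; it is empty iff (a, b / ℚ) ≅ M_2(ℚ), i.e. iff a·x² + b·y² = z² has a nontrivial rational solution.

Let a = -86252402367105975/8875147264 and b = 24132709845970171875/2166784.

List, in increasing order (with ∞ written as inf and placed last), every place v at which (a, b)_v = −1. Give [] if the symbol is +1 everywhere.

Mod squares: a ≡ -6479, b ≡ 11. Check v ∈ {∞, 2, 3, 5, 7, 11, 13, 19, 23, 31}.
v=5: a=5^2·(≡4), b=5^6·(≡4) mod 5; (4|5)=+1, (4|5)=+1; (−1)^{2·6·2}·(+1)^6·(+1)^2 = +1.
v=19: a=19^1·(≡9), b=19^0·(≡16) mod 19; (9|19)=+1, (16|19)=+1; (−1)^{1·0·9}·(+1)^0·(+1)^1 = +1.
v=∞: -6479 < 0 and 11 > 0  ⇒  (a,b)_∞ = +1.
v=11: a=11^3·(≡1), b=11^5·(≡9) mod 11; (1|11)=+1, (9|11)=+1; (−1)^{3·5·5}·(+1)^5·(+1)^3 = -1.
v=13: a=13^2·(≡2), b=13^2·(≡11) mod 13; (2|13)=-1, (11|13)=-1; (−1)^{2·2·6}·(-1)^2·(-1)^2 = +1.
v=7: a=7^2·(≡6), b=7^0·(≡4) mod 7; (6|7)=-1, (4|7)=+1; (−1)^{2·0·3}·(-1)^0·(+1)^2 = +1.
v=3: a=3^12·(≡1), b=3^10·(≡2) mod 3; (1|3)=+1, (2|3)=-1; (−1)^{12·10·1}·(+1)^10·(-1)^12 = +1.
v=31: a=31^1·(≡20), b=31^2·(≡30) mod 31; (20|31)=+1, (30|31)=-1; (−1)^{1·2·15}·(+1)^2·(-1)^1 = -1.
v=23: a=23^-2·(≡17), b=23^-2·(≡17) mod 23; (17|23)=-1, (17|23)=-1; (−1)^{-2·-2·11}·(-1)^-2·(-1)^-2 = +1.
v=2: v_2(a)=-24, v_2(b)=-12; units ≡ 1, 3 (mod 8); ε·ε+αω+βω = 0·1+-24·1+-12·0 ≡ 0  ⇒  (a,b)_2 = +1.
(-6479, 11 / ℚ) ramifies at {11, 31}: a division algebra.

[11, 31]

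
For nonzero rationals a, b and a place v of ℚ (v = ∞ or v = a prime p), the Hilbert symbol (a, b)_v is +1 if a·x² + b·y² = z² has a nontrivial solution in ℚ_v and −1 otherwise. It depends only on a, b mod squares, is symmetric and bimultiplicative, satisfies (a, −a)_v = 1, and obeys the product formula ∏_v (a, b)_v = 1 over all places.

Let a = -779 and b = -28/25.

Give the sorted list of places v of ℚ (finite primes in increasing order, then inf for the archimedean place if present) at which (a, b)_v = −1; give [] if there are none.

Mod squares: a ≡ -779, b ≡ -7. Check v ∈ {∞, 2, 5, 7, 19, 41}.
v=7: a=7^0·(≡5), b=7^1·(≡6) mod 7; (5|7)=-1, (6|7)=-1; (−1)^{0·1·3}·(-1)^1·(-1)^0 = -1.
v=∞: -779 < 0 and -7 < 0  ⇒  (a,b)_∞ = -1.
v=41: a=41^1·(≡22), b=41^0·(≡12) mod 41; (22|41)=-1, (12|41)=-1; (−1)^{1·0·20}·(-1)^0·(-1)^1 = -1.
v=19: a=19^1·(≡16), b=19^0·(≡8) mod 19; (16|19)=+1, (8|19)=-1; (−1)^{1·0·9}·(+1)^0·(-1)^1 = -1.
v=2: v_2(a)=0, v_2(b)=2; units ≡ 5, 1 (mod 8); ε·ε+αω+βω = 0·0+0·0+2·1 ≡ 0  ⇒  (a,b)_2 = +1.
v=5: a=5^0·(≡1), b=5^-2·(≡2) mod 5; (1|5)=+1, (2|5)=-1; (−1)^{0·-2·2}·(+1)^-2·(-1)^0 = +1.
(-779, -7 / ℚ) ramifies at {7, 19, 41, ∞}: a division algebra.

[7, 19, 41, inf]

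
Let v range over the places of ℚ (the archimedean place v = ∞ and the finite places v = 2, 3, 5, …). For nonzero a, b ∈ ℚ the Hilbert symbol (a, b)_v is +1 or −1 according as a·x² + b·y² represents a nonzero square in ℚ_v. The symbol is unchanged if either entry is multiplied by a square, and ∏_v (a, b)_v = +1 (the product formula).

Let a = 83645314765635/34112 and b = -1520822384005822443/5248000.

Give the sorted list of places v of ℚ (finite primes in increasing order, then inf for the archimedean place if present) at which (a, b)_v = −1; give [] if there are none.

[5, 7]

Mod squares: a ≡ 1140958455, b ≡ -1468415. Check v ∈ {∞, 2, 3, 5, 7, 13, 19, 29, 37, 41, 47}.
v=7: a=7^3·(≡6), b=7^4·(≡3) mod 7; (6|7)=-1, (3|7)=-1; (−1)^{3·4·3}·(-1)^4·(-1)^3 = -1.
v=2: v_2(a)=-6, v_2(b)=-10; units ≡ 7, 1 (mod 8); ε·ε+αω+βω = 1·0+-6·0+-10·0 ≡ 0  ⇒  (a,b)_2 = +1.
v=5: a=5^1·(≡1), b=5^-3·(≡3) mod 5; (1|5)=+1, (3|5)=-1; (−1)^{1·-3·2}·(+1)^-3·(-1)^1 = -1.
v=19: a=19^3·(≡15), b=19^3·(≡5) mod 19; (15|19)=-1, (5|19)=+1; (−1)^{3·3·9}·(-1)^3·(+1)^3 = +1.
v=∞: 1140958455 > 0 and -1468415 < 0  ⇒  (a,b)_∞ = +1.
v=3: a=3^1·(≡2), b=3^4·(≡1) mod 3; (2|3)=-1, (1|3)=+1; (−1)^{1·4·1}·(-1)^4·(+1)^1 = +1.
v=13: a=13^-1·(≡7), b=13^1·(≡11) mod 13; (7|13)=-1, (11|13)=-1; (−1)^{-1·1·6}·(-1)^1·(-1)^-1 = +1.
v=47: a=47^2·(≡13), b=47^2·(≡28) mod 47; (13|47)=-1, (28|47)=+1; (−1)^{2·2·23}·(-1)^2·(+1)^2 = +1.
v=41: a=41^-1·(≡38), b=41^-1·(≡6) mod 41; (38|41)=-1, (6|41)=-1; (−1)^{-1·-1·20}·(-1)^-1·(-1)^-1 = +1.
v=37: a=37^1·(≡26), b=37^2·(≡11) mod 37; (26|37)=+1, (11|37)=+1; (−1)^{1·2·18}·(+1)^2·(+1)^1 = +1.
v=29: a=29^1·(≡1), b=29^1·(≡25) mod 29; (1|29)=+1, (25|29)=+1; (−1)^{1·1·14}·(+1)^1·(+1)^1 = +1.
Ram(1140958455, -1468415) = {5, 7}; no ℚ_5-point on the conic.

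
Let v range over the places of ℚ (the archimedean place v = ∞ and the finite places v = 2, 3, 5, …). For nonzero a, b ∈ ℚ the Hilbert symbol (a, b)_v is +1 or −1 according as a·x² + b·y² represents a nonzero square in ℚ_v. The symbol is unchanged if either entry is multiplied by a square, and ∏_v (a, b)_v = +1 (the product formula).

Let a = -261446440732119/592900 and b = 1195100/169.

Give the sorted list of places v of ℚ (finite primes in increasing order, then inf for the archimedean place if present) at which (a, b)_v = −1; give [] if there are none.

[17, 37]

(a, b) ≡ (-31, 11951) mod (ℚ^×)²; places V = {2, 3, 5, 7, 11, 13, 17, 19, 31, 37, ∞}.
(a,b)_3: α=10, u≡2; β=0, v≡2 (mod 3); (2|3)=-1, (2|3)=-1; sign (−1)^0·-1^0·-1^10 = +1.
(a,b)_17: α=2, u≡6; β=1, v≡12 (mod 17); (6|17)=-1, (12|17)=-1; sign (−1)^0·-1^1·-1^2 = -1.
(a,b)_31: α=1, u≡23; β=0, v≡8 (mod 31); (23|31)=-1, (8|31)=+1; sign (−1)^0·-1^0·+1^1 = +1.
(a,b)_37: α=2, u≡35; β=1, v≡7 (mod 37); (35|37)=-1, (7|37)=+1; sign (−1)^0·-1^1·+1^2 = -1.
(a,b)_7: α=-2, u≡2; β=0, v≡4 (mod 7); (2|7)=+1, (4|7)=+1; sign (−1)^0·+1^0·+1^-2 = +1.
(a,b)_13: α=0, u≡8; β=-2, v≡10 (mod 13); (8|13)=-1, (10|13)=+1; sign (−1)^0·-1^-2·+1^0 = +1.
(a,b)_11: α=-2, u≡10; β=0, v≡4 (mod 11); (10|11)=-1, (4|11)=+1; sign (−1)^0·-1^0·+1^-2 = +1.
(a,b)_2: α=-2, β=2; u≡1, v≡7 (mod 8); ε(u)ε(v)=0·1, αω(v)=-2·0, βω(u)=2·0; sum ≡ 0  ⇒  +1.
(a,b)_∞: sgn(-31)=−, sgn(11951)=+, so +1.
(a,b)_5: α=-2, u≡1; β=2, v≡1 (mod 5); (1|5)=+1, (1|5)=+1; sign (−1)^0·+1^2·+1^-2 = +1.
(a,b)_19: α=2, u≡6; β=1, v≡14 (mod 19); (6|19)=+1, (14|19)=-1; sign (−1)^0·+1^1·-1^2 = +1.
Ram(-31, 11951) = {17, 37}; no ℚ_17-point on the conic.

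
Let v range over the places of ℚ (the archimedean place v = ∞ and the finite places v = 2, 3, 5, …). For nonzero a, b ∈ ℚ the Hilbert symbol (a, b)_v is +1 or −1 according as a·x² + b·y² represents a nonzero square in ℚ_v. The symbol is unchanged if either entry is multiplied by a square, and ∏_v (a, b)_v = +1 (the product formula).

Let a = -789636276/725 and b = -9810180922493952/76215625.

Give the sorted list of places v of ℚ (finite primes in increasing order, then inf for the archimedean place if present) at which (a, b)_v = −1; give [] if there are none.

[11, 19, 23, inf]

(a, b) ≡ (-418209, -154040315) mod (ℚ^×)²; places V = {2, 3, 5, 7, 11, 13, 17, 19, 23, 29, ∞}.
(a,b)_11: α=1, u≡7; β=3, v≡6 (mod 11); (7|11)=-1, (6|11)=-1; sign (−1)^1·-1^3·-1^1 = -1.
(a,b)_2: α=2, β=10; u≡7, v≡5 (mod 8); ε(u)ε(v)=1·0, αω(v)=2·1, βω(u)=10·0; sum ≡ 0  ⇒  +1.
(a,b)_29: α=-1, u≡8; β=-3, v≡27 (mod 29); (8|29)=-1, (27|29)=-1; sign (−1)^0·-1^-3·-1^-1 = +1.
(a,b)_17: α=0, u≡2; β=1, v≡8 (mod 17); (2|17)=+1, (8|17)=+1; sign (−1)^0·+1^1·+1^0 = +1.
(a,b)_5: α=-2, u≡1; β=-5, v≡2 (mod 5); (1|5)=+1, (2|5)=-1; sign (−1)^0·+1^-5·-1^-2 = +1.
(a,b)_3: α=5, u≡1; β=2, v≡1 (mod 3); (1|3)=+1, (1|3)=+1; sign (−1)^0·+1^2·+1^5 = +1.
(a,b)_7: α=0, u≡3; β=2, v≡5 (mod 7); (3|7)=-1, (5|7)=-1; sign (−1)^0·-1^2·-1^0 = +1.
(a,b)_∞: sgn(-418209)=−, sgn(-154040315)=−, so -1.
(a,b)_23: α=1, u≡15; β=1, v≡5 (mod 23); (15|23)=-1, (5|23)=-1; sign (−1)^1·-1^1·-1^1 = -1.
(a,b)_13: α=2, u≡3; β=3, v≡8 (mod 13); (3|13)=+1, (8|13)=-1; sign (−1)^0·+1^3·-1^2 = +1.
(a,b)_19: α=1, u≡12; β=1, v≡14 (mod 19); (12|19)=-1, (14|19)=-1; sign (−1)^1·-1^1·-1^1 = -1.
|Ram(-418209, -154040315)| = 4, even; anisotropic at {11, 19, 23, ∞}.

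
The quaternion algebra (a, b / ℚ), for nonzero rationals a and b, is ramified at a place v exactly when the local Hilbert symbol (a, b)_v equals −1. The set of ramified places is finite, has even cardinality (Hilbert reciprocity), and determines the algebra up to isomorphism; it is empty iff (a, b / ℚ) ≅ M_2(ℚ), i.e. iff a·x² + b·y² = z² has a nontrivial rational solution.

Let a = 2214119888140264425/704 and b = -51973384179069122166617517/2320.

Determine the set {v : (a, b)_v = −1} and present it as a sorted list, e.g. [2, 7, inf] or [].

[2, 5]

Mod squares: a ≡ 187, b ≡ -61795085. Check v ∈ {∞, 2, 3, 5, 11, 17, 23, 29, 43, 53}.
v=11: a=11^-1·(≡10), b=11^1·(≡5) mod 11; (10|11)=-1, (5|11)=+1; (−1)^{-1·1·5}·(-1)^1·(+1)^-1 = +1.
v=43: a=43^2·(≡13), b=43^3·(≡22) mod 43; (13|43)=+1, (22|43)=-1; (−1)^{2·3·21}·(+1)^3·(-1)^2 = +1.
v=53: a=53^2·(≡11), b=53^3·(≡48) mod 53; (11|53)=+1, (48|53)=-1; (−1)^{2·3·26}·(+1)^3·(-1)^2 = +1.
v=23: a=23^2·(≡2), b=23^2·(≡8) mod 23; (2|23)=+1, (8|23)=+1; (−1)^{2·2·11}·(+1)^2·(+1)^2 = +1.
v=29: a=29^0·(≡4), b=29^-1·(≡2) mod 29; (4|29)=+1, (2|29)=-1; (−1)^{0·-1·14}·(+1)^-1·(-1)^0 = +1.
v=∞: 187 > 0 and -61795085 < 0  ⇒  (a,b)_∞ = +1.
v=5: a=5^2·(≡3), b=5^-1·(≡2) mod 5; (3|5)=-1, (2|5)=-1; (−1)^{2·-1·2}·(-1)^-1·(-1)^2 = -1.
v=3: a=3^8·(≡1), b=3^12·(≡1) mod 3; (1|3)=+1, (1|3)=+1; (−1)^{8·12·1}·(+1)^12·(+1)^8 = +1.
v=17: a=17^3·(≡5), b=17^5·(≡6) mod 17; (5|17)=-1, (6|17)=-1; (−1)^{3·5·8}·(-1)^5·(-1)^3 = +1.
v=2: v_2(a)=-6, v_2(b)=-4; units ≡ 3, 3 (mod 8); ε·ε+αω+βω = 1·1+-6·1+-4·1 ≡ 1  ⇒  (a,b)_2 = -1.
(187, -61795085 / ℚ) ramifies at {2, 5}: a division algebra.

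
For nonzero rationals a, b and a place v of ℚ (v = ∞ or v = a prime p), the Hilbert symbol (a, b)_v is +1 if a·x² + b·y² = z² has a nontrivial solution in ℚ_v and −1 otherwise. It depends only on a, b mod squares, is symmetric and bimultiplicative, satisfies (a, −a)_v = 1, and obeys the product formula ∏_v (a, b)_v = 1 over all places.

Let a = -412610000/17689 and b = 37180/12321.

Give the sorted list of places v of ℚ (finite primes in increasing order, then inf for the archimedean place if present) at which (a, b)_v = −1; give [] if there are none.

Mod squares: a ≡ -341, b ≡ 55. Check v ∈ {∞, 2, 3, 5, 7, 11, 13, 19, 31, 37}.
v=13: a=13^0·(≡9), b=13^2·(≡9) mod 13; (9|13)=+1, (9|13)=+1; (−1)^{0·2·6}·(+1)^2·(+1)^0 = +1.
v=3: a=3^0·(≡1), b=3^-2·(≡1) mod 3; (1|3)=+1, (1|3)=+1; (−1)^{0·-2·1}·(+1)^-2·(+1)^0 = +1.
v=7: a=7^-2·(≡4), b=7^0·(≡3) mod 7; (4|7)=+1, (3|7)=-1; (−1)^{-2·0·3}·(+1)^0·(-1)^-2 = +1.
v=31: a=31^1·(≡28), b=31^0·(≡3) mod 31; (28|31)=+1, (3|31)=-1; (−1)^{1·0·15}·(+1)^0·(-1)^1 = -1.
v=19: a=19^-2·(≡9), b=19^0·(≡6) mod 19; (9|19)=+1, (6|19)=+1; (−1)^{-2·0·9}·(+1)^0·(+1)^-2 = +1.
v=2: v_2(a)=4, v_2(b)=2; units ≡ 3, 7 (mod 8); ε·ε+αω+βω = 1·1+4·0+2·1 ≡ 1  ⇒  (a,b)_2 = -1.
v=∞: -341 < 0 and 55 > 0  ⇒  (a,b)_∞ = +1.
v=37: a=37^0·(≡17), b=37^-2·(≡20) mod 37; (17|37)=-1, (20|37)=-1; (−1)^{0·-2·18}·(-1)^-2·(-1)^0 = +1.
v=11: a=11^3·(≡2), b=11^1·(≡3) mod 11; (2|11)=-1, (3|11)=+1; (−1)^{3·1·5}·(-1)^1·(+1)^3 = +1.
v=5: a=5^4·(≡1), b=5^1·(≡1) mod 5; (1|5)=+1, (1|5)=+1; (−1)^{4·1·2}·(+1)^1·(+1)^4 = +1.
(-341, 55 / ℚ) ramifies at {2, 31}: a division algebra.

[2, 31]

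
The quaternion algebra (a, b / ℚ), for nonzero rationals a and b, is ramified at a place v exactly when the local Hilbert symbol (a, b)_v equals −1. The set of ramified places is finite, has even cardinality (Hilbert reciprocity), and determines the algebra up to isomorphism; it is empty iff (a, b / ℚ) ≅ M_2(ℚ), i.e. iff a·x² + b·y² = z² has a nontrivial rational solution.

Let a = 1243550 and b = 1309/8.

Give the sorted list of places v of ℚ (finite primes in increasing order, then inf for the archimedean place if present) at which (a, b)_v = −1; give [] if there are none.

[2, 19]

Mod squares: a ≡ 49742, b ≡ 2618. Check v ∈ {∞, 2, 5, 7, 11, 17, 19}.
v=2: v_2(a)=1, v_2(b)=-3; units ≡ 7, 5 (mod 8); ε·ε+αω+βω = 1·0+1·1+-3·0 ≡ 1  ⇒  (a,b)_2 = -1.
v=11: a=11^1·(≡3), b=11^1·(≡8) mod 11; (3|11)=+1, (8|11)=-1; (−1)^{1·1·5}·(+1)^1·(-1)^1 = +1.
v=∞: 49742 > 0 and 2618 > 0  ⇒  (a,b)_∞ = +1.
v=7: a=7^1·(≡4), b=7^1·(≡5) mod 7; (4|7)=+1, (5|7)=-1; (−1)^{1·1·3}·(+1)^1·(-1)^1 = +1.
v=5: a=5^2·(≡2), b=5^0·(≡3) mod 5; (2|5)=-1, (3|5)=-1; (−1)^{2·0·2}·(-1)^0·(-1)^2 = +1.
v=17: a=17^1·(≡16), b=17^1·(≡16) mod 17; (16|17)=+1, (16|17)=+1; (−1)^{1·1·8}·(+1)^1·(+1)^1 = +1.
v=19: a=19^1·(≡14), b=19^0·(≡14) mod 19; (14|19)=-1, (14|19)=-1; (−1)^{1·0·9}·(-1)^0·(-1)^1 = -1.
(49742, 2618 / ℚ) ramifies at {2, 19}: a division algebra.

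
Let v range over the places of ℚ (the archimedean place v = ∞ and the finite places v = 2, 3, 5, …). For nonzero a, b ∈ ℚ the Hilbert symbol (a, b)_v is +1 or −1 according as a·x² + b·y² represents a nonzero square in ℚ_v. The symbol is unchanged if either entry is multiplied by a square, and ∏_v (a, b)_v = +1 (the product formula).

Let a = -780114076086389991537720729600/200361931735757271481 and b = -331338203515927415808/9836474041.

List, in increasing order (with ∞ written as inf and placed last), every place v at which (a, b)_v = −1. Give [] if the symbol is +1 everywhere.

[2, 7, 13, 17, 23, inf]

Mod squares: a ≡ -2348346, b ≡ -483. Check v ∈ {∞, 2, 3, 5, 7, 11, 13, 17, 23, 41, 59}.
v=11: a=11^3·(≡2), b=11^2·(≡5) mod 11; (2|11)=-1, (5|11)=+1; (−1)^{3·2·5}·(-1)^2·(+1)^3 = +1.
v=59: a=59^-6·(≡10), b=59^-2·(≡5) mod 59; (10|59)=-1, (5|59)=+1; (−1)^{-6·-2·29}·(-1)^-2·(+1)^-6 = +1.
v=∞: -2348346 < 0 and -483 < 0  ⇒  (a,b)_∞ = -1.
v=7: a=7^5·(≡2), b=7^3·(≡2) mod 7; (2|7)=+1, (2|7)=+1; (−1)^{5·3·3}·(+1)^3·(+1)^5 = -1.
v=3: a=3^5·(≡2), b=3^5·(≡1) mod 3; (2|3)=-1, (1|3)=+1; (−1)^{5·5·1}·(-1)^5·(+1)^5 = +1.
v=17: a=17^1·(≡15), b=17^2·(≡6) mod 17; (15|17)=+1, (6|17)=-1; (−1)^{1·2·8}·(+1)^2·(-1)^1 = -1.
v=13: a=13^11·(≡2), b=13^6·(≡7) mod 13; (2|13)=-1, (7|13)=-1; (−1)^{11·6·6}·(-1)^6·(-1)^11 = -1.
v=5: a=5^2·(≡1), b=5^0·(≡2) mod 5; (1|5)=+1, (2|5)=-1; (−1)^{2·0·2}·(+1)^0·(-1)^2 = +1.
v=2: v_2(a)=13, v_2(b)=10; units ≡ 3, 5 (mod 8); ε·ε+αω+βω = 1·0+13·1+10·1 ≡ 1  ⇒  (a,b)_2 = -1.
v=23: a=23^1·(≡4), b=23^1·(≡9) mod 23; (4|23)=+1, (9|23)=+1; (−1)^{1·1·11}·(+1)^1·(+1)^1 = -1.
v=41: a=41^-6·(≡38), b=41^-4·(≡21) mod 41; (38|41)=-1, (21|41)=+1; (−1)^{-6·-4·20}·(-1)^-4·(+1)^-6 = +1.
|Ram(-2348346, -483)| = 6, even; anisotropic at {2, 7, 13, 17, 23, ∞}.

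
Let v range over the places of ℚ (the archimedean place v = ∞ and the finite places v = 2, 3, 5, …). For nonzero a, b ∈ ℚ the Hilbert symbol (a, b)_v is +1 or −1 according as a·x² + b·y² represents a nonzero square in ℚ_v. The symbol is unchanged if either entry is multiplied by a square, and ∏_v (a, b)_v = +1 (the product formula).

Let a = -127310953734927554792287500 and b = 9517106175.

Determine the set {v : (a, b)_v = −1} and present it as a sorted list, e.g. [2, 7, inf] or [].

[5, 19, 29, 31]

(a, b) ≡ (-46835, 1054527) mod (ℚ^×)²; places V = {2, 3, 5, 7, 17, 19, 23, 29, 31, ∞}.
(a,b)_23: α=0, u≡16; β=1, v≡21 (mod 23); (16|23)=+1, (21|23)=-1; sign (−1)^0·+1^1·-1^0 = +1.
(a,b)_3: α=6, u≡1; β=1, v≡2 (mod 3); (1|3)=+1, (2|3)=-1; sign (−1)^0·+1^1·-1^6 = +1.
(a,b)_5: α=5, u≡3; β=2, v≡2 (mod 5); (3|5)=-1, (2|5)=-1; sign (−1)^0·-1^2·-1^5 = -1.
(a,b)_31: α=2, u≡11; β=1, v≡9 (mod 31); (11|31)=-1, (9|31)=+1; sign (−1)^0·-1^1·+1^2 = -1.
(a,b)_17: α=3, u≡16; β=1, v≡4 (mod 17); (16|17)=+1, (4|17)=+1; sign (−1)^0·+1^1·+1^3 = +1.
(a,b)_2: α=2, β=0; u≡5, v≡7 (mod 8); ε(u)ε(v)=0·1, αω(v)=2·0, βω(u)=0·1; sum ≡ 0  ⇒  +1.
(a,b)_7: α=2, u≡2; β=0, v≡3 (mod 7); (2|7)=+1, (3|7)=-1; sign (−1)^0·+1^0·-1^2 = +1.
(a,b)_29: α=3, u≡9; β=1, v≡11 (mod 29); (9|29)=+1, (11|29)=-1; sign (−1)^0·+1^1·-1^3 = -1.
(a,b)_19: α=5, u≡16; β=2, v≡10 (mod 19); (16|19)=+1, (10|19)=-1; sign (−1)^0·+1^2·-1^5 = -1.
(a,b)_∞: sgn(-46835)=−, sgn(1054527)=+, so +1.
(-46835, 1054527 / ℚ) ramifies at {5, 19, 29, 31}: a division algebra.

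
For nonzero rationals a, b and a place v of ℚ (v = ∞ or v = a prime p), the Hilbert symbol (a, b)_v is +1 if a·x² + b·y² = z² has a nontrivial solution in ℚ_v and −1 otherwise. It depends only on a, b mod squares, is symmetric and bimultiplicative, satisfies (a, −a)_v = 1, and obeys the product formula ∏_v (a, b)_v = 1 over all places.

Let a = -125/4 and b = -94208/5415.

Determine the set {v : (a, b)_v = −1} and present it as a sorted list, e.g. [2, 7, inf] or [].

Mod squares: a ≡ -5, b ≡ -345. Check v ∈ {∞, 2, 3, 5, 19, 23}.
v=2: v_2(a)=-2, v_2(b)=12; units ≡ 3, 7 (mod 8); ε·ε+αω+βω = 1·1+-2·0+12·1 ≡ 1  ⇒  (a,b)_2 = -1.
v=19: a=19^0·(≡2), b=19^-2·(≡11) mod 19; (2|19)=-1, (11|19)=+1; (−1)^{0·-2·9}·(-1)^-2·(+1)^0 = +1.
v=5: a=5^3·(≡1), b=5^-1·(≡4) mod 5; (1|5)=+1, (4|5)=+1; (−1)^{3·-1·2}·(+1)^-1·(+1)^3 = +1.
v=23: a=23^0·(≡9), b=23^1·(≡9) mod 23; (9|23)=+1, (9|23)=+1; (−1)^{0·1·11}·(+1)^1·(+1)^0 = +1.
v=∞: -5 < 0 and -345 < 0  ⇒  (a,b)_∞ = -1.
v=3: a=3^0·(≡1), b=3^-1·(≡2) mod 3; (1|3)=+1, (2|3)=-1; (−1)^{0·-1·1}·(+1)^-1·(-1)^0 = +1.
(-5, -345 / ℚ) ramifies at {2, ∞}: a division algebra.

[2, inf]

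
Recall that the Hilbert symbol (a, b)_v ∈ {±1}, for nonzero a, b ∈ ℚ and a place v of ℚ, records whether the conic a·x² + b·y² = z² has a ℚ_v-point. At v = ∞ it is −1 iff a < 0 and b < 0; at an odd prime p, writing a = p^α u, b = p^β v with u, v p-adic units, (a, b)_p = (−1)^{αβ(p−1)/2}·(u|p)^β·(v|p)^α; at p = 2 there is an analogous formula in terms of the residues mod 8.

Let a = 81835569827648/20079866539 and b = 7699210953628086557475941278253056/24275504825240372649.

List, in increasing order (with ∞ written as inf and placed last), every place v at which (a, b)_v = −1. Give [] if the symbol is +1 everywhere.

(a, b) ≡ (113183, 226366) mod (ℚ^×)²; places V = {2, 3, 7, 11, 13, 17, 19, 23, 29, 31, 37, 43, 59, ∞}.
(a,b)_11: α=0, u≡3; β=-2, v≡8 (mod 11); (3|11)=+1, (8|11)=-1; sign (−1)^0·+1^-2·-1^0 = +1.
(a,b)_13: α=2, u≡6; β=0, v≡12 (mod 13); (6|13)=-1, (12|13)=+1; sign (−1)^0·-1^0·+1^2 = +1.
(a,b)_31: α=0, u≡5; β=2, v≡19 (mod 31); (5|31)=+1, (19|31)=+1; sign (−1)^0·+1^2·+1^0 = +1.
(a,b)_23: α=3, u≡10; β=7, v≡22 (mod 23); (10|23)=-1, (22|23)=-1; sign (−1)^1·-1^7·-1^3 = -1.
(a,b)_37: α=1, u≡10; β=3, v≡29 (mod 37); (10|37)=+1, (29|37)=-1; sign (−1)^0·+1^3·-1^1 = -1.
(a,b)_29: α=-2, u≡22; β=-4, v≡2 (mod 29); (22|29)=+1, (2|29)=-1; sign (−1)^0·+1^-4·-1^-2 = +1.
(a,b)_3: α=0, u≡2; β=-4, v≡1 (mod 3); (2|3)=-1, (1|3)=+1; sign (−1)^0·-1^-4·+1^0 = +1.
(a,b)_19: α=-3, u≡14; β=1, v≡16 (mod 19); (14|19)=-1, (16|19)=+1; sign (−1)^1·-1^1·+1^-3 = +1.
(a,b)_2: α=6, β=15; u≡7, v≡7 (mod 8); ε(u)ε(v)=1·1, αω(v)=6·0, βω(u)=15·0; sum ≡ 1  ⇒  -1.
(a,b)_59: α=-2, u≡1; β=-4, v≡43 (mod 59); (1|59)=+1, (43|59)=-1; sign (−1)^0·+1^-4·-1^-2 = +1.
(a,b)_∞: sgn(113183)=+, sgn(226366)=+, so +1.
(a,b)_17: α=0, u≡14; β=-2, v≡11 (mod 17); (14|17)=-1, (11|17)=-1; sign (−1)^0·-1^-2·-1^0 = +1.
(a,b)_43: α=0, u≡26; β=2, v≡21 (mod 43); (26|43)=-1, (21|43)=+1; sign (−1)^0·-1^2·+1^0 = +1.
(a,b)_7: α=5, u≡6; β=9, v≡6 (mod 7); (6|7)=-1, (6|7)=-1; sign (−1)^1·-1^9·-1^5 = -1.
(113183, 226366 / ℚ) ramifies at {2, 7, 23, 37}: a division algebra.

[2, 7, 23, 37]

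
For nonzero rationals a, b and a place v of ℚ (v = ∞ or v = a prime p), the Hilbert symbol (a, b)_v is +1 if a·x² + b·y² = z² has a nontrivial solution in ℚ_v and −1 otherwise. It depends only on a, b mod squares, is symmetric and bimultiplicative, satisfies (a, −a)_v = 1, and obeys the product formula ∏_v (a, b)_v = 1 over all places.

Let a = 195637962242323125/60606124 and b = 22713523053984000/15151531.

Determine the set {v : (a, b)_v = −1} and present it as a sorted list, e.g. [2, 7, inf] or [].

(a, b) ≡ (392863, 1964315) mod (ℚ^×)²; places V = {2, 3, 5, 7, 19, 23, 29, 31, 47, ∞}.
(a,b)_2: α=-2, β=8; u≡7, v≡3 (mod 8); ε(u)ε(v)=1·1, αω(v)=-2·1, βω(u)=8·0; sum ≡ 1  ⇒  -1.
(a,b)_31: α=3, u≡10; β=3, v≡18 (mod 31); (10|31)=+1, (18|31)=+1; sign (−1)^1·+1^3·+1^3 = -1.
(a,b)_3: α=8, u≡1; β=6, v≡2 (mod 3); (1|3)=+1, (2|3)=-1; sign (−1)^0·+1^6·-1^8 = +1.
(a,b)_23: α=1, u≡7; β=1, v≡18 (mod 23); (7|23)=-1, (18|23)=+1; sign (−1)^1·-1^1·+1^1 = +1.
(a,b)_5: α=4, u≡3; β=3, v≡2 (mod 5); (3|5)=-1, (2|5)=-1; sign (−1)^0·-1^3·-1^4 = -1.
(a,b)_∞: sgn(392863)=+, sgn(1964315)=+, so +1.
(a,b)_19: α=-3, u≡16; β=-3, v≡6 (mod 19); (16|19)=+1, (6|19)=+1; sign (−1)^1·+1^-3·+1^-3 = -1.
(a,b)_29: α=1, u≡24; β=1, v≡13 (mod 29); (24|29)=+1, (13|29)=+1; sign (−1)^0·+1^1·+1^1 = +1.
(a,b)_7: α=4, u≡4; β=2, v≡5 (mod 7); (4|7)=+1, (5|7)=-1; sign (−1)^0·+1^2·-1^4 = +1.
(a,b)_47: α=-2, u≡7; β=-2, v≡41 (mod 47); (7|47)=+1, (41|47)=-1; sign (−1)^0·+1^-2·-1^-2 = +1.
(392863, 1964315 / ℚ) ramifies at {2, 5, 19, 31}: a division algebra.

[2, 5, 19, 31]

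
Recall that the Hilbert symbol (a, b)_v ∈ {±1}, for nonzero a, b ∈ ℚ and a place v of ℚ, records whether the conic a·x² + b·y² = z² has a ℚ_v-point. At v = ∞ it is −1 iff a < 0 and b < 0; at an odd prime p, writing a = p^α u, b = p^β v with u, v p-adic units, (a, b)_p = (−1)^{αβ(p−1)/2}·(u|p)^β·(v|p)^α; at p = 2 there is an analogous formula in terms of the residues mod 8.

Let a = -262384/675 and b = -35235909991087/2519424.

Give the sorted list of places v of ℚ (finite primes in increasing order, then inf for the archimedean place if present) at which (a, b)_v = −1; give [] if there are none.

[31, 37, 41, inf]

(a, b) ≡ (-93, -8182698) mod (ℚ^×)²; places V = {2, 3, 5, 13, 17, 23, 29, 31, 37, 41, ∞}.
(a,b)_23: α=2, u≡7; β=2, v≡6 (mod 23); (7|23)=-1, (6|23)=+1; sign (−1)^0·-1^2·+1^2 = +1.
(a,b)_5: α=-2, u≡3; β=0, v≡2 (mod 5); (3|5)=-1, (2|5)=-1; sign (−1)^0·-1^0·-1^-2 = +1.
(a,b)_31: α=1, u≡9; β=1, v≡16 (mod 31); (9|31)=+1, (16|31)=+1; sign (−1)^1·+1^1·+1^1 = -1.
(a,b)_3: α=-3, u≡2; β=-9, v≡1 (mod 3); (2|3)=-1, (1|3)=+1; sign (−1)^1·-1^-9·+1^-3 = +1.
(a,b)_37: α=0, u≡31; β=1, v≡35 (mod 37); (31|37)=-1, (35|37)=-1; sign (−1)^0·-1^1·-1^0 = -1.
(a,b)_∞: sgn(-93)=−, sgn(-8182698)=−, so -1.
(a,b)_2: α=4, β=-7; u≡3, v≡3 (mod 8); ε(u)ε(v)=1·1, αω(v)=4·1, βω(u)=-7·1; sum ≡ 0  ⇒  +1.
(a,b)_29: α=0, u≡1; β=1, v≡12 (mod 29); (1|29)=+1, (12|29)=-1; sign (−1)^0·+1^1·-1^0 = +1.
(a,b)_17: α=0, u≡8; β=2, v≡5 (mod 17); (8|17)=+1, (5|17)=-1; sign (−1)^0·+1^2·-1^0 = +1.
(a,b)_41: α=0, u≡3; β=1, v≡32 (mod 41); (3|41)=-1, (32|41)=+1; sign (−1)^0·-1^1·+1^0 = -1.
(a,b)_13: α=0, u≡5; β=2, v≡9 (mod 13); (5|13)=-1, (9|13)=+1; sign (−1)^0·-1^2·+1^0 = +1.
|Ram(-93, -8182698)| = 4, even; anisotropic at {31, 37, 41, ∞}.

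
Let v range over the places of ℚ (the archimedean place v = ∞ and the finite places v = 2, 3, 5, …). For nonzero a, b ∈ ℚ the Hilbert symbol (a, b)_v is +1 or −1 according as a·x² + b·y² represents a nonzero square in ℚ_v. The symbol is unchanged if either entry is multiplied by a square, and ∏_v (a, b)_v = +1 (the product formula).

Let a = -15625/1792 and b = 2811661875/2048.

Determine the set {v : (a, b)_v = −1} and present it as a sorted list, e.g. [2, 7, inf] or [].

[3, 17]

(a, b) ≡ (-7, 102) mod (ℚ^×)²; places V = {2, 3, 5, 7, 11, 17, ∞}.
(a,b)_3: α=0, u≡2; β=7, v≡1 (mod 3); (2|3)=-1, (1|3)=+1; sign (−1)^0·-1^7·+1^0 = -1.
(a,b)_17: α=0, u≡7; β=1, v≡6 (mod 17); (7|17)=-1, (6|17)=-1; sign (−1)^0·-1^1·-1^0 = -1.
(a,b)_5: α=6, u≡2; β=4, v≡3 (mod 5); (2|5)=-1, (3|5)=-1; sign (−1)^0·-1^4·-1^6 = +1.
(a,b)_2: α=-8, β=-11; u≡1, v≡3 (mod 8); ε(u)ε(v)=0·1, αω(v)=-8·1, βω(u)=-11·0; sum ≡ 0  ⇒  +1.
(a,b)_7: α=-1, u≡5; β=0, v≡2 (mod 7); (5|7)=-1, (2|7)=+1; sign (−1)^0·-1^0·+1^-1 = +1.
(a,b)_11: α=0, u≡5; β=2, v≡1 (mod 11); (5|11)=+1, (1|11)=+1; sign (−1)^0·+1^2·+1^0 = +1.
(a,b)_∞: sgn(-7)=−, sgn(102)=+, so +1.
Ram(-7, 102) = {3, 17}; no ℚ_3-point on the conic.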